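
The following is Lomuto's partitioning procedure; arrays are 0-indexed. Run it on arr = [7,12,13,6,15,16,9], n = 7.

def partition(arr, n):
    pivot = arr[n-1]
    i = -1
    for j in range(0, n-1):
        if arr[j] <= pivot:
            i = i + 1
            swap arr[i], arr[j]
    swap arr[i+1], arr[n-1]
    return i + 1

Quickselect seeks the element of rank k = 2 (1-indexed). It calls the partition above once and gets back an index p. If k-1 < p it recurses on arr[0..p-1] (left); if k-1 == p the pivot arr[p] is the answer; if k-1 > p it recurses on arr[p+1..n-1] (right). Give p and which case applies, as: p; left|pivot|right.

2; left

pivot = arr[6] = 9; i = -1
j=0: arr[0]=7 ≤ 9 → i=0, swap arr[0],arr[0] (no change) → [7,12,13,6,15,16,9]
j=1: arr[1]=12 > 9 → no swap
j=2: arr[2]=13 > 9 → no swap
j=3: arr[3]=6 ≤ 9 → i=1, swap arr[1],arr[3] → [7,6,13,12,15,16,9]
j=4: arr[4]=15 > 9 → no swap
j=5: arr[5]=16 > 9 → no swap
final swap arr[2],arr[6] → [7,6,9,12,15,16,13]; return 2
p = 2; k-1 = 1 < 2 ⇒ left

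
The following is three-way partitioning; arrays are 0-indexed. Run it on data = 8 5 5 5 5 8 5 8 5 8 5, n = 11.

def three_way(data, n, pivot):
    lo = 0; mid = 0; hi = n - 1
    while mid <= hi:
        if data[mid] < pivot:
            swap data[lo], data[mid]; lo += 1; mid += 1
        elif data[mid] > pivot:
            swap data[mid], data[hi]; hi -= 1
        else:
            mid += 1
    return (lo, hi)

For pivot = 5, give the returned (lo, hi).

(0, 6)

lo=0 mid=0 hi=10
8>5: swap(0,10), hi=9 ⇒ 5 5 5 5 5 8 5 8 5 8 8
5=5: mid=1
5=5: mid=2
5=5: mid=3
5=5: mid=4
5=5: mid=5
8>5: swap(5,9), hi=8 ⇒ 5 5 5 5 5 8 5 8 5 8 8
8>5: swap(5,8), hi=7 ⇒ 5 5 5 5 5 5 5 8 8 8 8
5=5: mid=6
5=5: mid=7
8>5: swap(7,7), hi=6 ⇒ 5 5 5 5 5 5 5 8 8 8 8
done. lo=0 hi=6; data=5 5 5 5 5 5 5 8 8 8 8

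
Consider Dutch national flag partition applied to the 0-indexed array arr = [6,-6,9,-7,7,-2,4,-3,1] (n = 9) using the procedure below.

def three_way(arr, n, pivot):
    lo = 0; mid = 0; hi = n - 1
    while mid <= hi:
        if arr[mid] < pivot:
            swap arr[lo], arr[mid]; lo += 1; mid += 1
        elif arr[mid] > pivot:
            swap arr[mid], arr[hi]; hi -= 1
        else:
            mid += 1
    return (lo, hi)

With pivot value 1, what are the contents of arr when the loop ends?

lo=0 mid=0 hi=8
6>1: swap(0,8), hi=7 ⇒ [1,-6,9,-7,7,-2,4,-3,6]
1=1: mid=1
-6<1: swap(0,1), lo=1 mid=2 ⇒ [-6,1,9,-7,7,-2,4,-3,6]
9>1: swap(2,7), hi=6 ⇒ [-6,1,-3,-7,7,-2,4,9,6]
-3<1: swap(1,2), lo=2 mid=3 ⇒ [-6,-3,1,-7,7,-2,4,9,6]
-7<1: swap(2,3), lo=3 mid=4 ⇒ [-6,-3,-7,1,7,-2,4,9,6]
7>1: swap(4,6), hi=5 ⇒ [-6,-3,-7,1,4,-2,7,9,6]
4>1: swap(4,5), hi=4 ⇒ [-6,-3,-7,1,-2,4,7,9,6]
-2<1: swap(3,4), lo=4 mid=5 ⇒ [-6,-3,-7,-2,1,4,7,9,6]
done. lo=4 hi=4; arr=[-6,-3,-7,-2,1,4,7,9,6]

[-6,-3,-7,-2,1,4,7,9,6]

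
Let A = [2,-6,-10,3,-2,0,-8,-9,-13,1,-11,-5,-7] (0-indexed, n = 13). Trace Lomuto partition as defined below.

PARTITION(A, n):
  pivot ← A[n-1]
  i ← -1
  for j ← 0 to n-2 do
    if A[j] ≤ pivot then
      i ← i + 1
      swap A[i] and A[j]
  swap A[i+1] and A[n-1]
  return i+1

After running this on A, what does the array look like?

pivot=-7, i=-1
j=0: 2>-7, skip
j=1: -6>-7, skip
j=2: -10≤-7, i=0, swap(0,2) ⇒ [-10,-6,2,3,-2,0,-8,-9,-13,1,-11,-5,-7]
j=3: 3>-7, skip
j=4: -2>-7, skip
j=5: 0>-7, skip
j=6: -8≤-7, i=1, swap(1,6) ⇒ [-10,-8,2,3,-2,0,-6,-9,-13,1,-11,-5,-7]
j=7: -9≤-7, i=2, swap(2,7) ⇒ [-10,-8,-9,3,-2,0,-6,2,-13,1,-11,-5,-7]
j=8: -13≤-7, i=3, swap(3,8) ⇒ [-10,-8,-9,-13,-2,0,-6,2,3,1,-11,-5,-7]
j=9: 1>-7, skip
j=10: -11≤-7, i=4, swap(4,10) ⇒ [-10,-8,-9,-13,-11,0,-6,2,3,1,-2,-5,-7]
j=11: -5>-7, skip
swap(5,12) ⇒ [-10,-8,-9,-13,-11,-7,-6,2,3,1,-2,-5,0]; return 5

[-10,-8,-9,-13,-11,-7,-6,2,3,1,-2,-5,0]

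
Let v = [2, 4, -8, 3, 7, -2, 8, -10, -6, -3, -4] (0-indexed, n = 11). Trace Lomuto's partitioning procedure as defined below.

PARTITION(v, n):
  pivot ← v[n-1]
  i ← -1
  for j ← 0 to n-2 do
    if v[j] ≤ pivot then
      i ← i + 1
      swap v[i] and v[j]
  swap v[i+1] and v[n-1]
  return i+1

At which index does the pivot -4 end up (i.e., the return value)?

3

pivot=-4, i=-1
j=0: 2>-4, skip
j=1: 4>-4, skip
j=2: -8≤-4, i=0, swap(0,2) ⇒ [-8, 4, 2, 3, 7, -2, 8, -10, -6, -3, -4]
j=3: 3>-4, skip
j=4: 7>-4, skip
j=5: -2>-4, skip
j=6: 8>-4, skip
j=7: -10≤-4, i=1, swap(1,7) ⇒ [-8, -10, 2, 3, 7, -2, 8, 4, -6, -3, -4]
j=8: -6≤-4, i=2, swap(2,8) ⇒ [-8, -10, -6, 3, 7, -2, 8, 4, 2, -3, -4]
j=9: -3>-4, skip
swap(3,10) ⇒ [-8, -10, -6, -4, 7, -2, 8, 4, 2, -3, 3]; return 3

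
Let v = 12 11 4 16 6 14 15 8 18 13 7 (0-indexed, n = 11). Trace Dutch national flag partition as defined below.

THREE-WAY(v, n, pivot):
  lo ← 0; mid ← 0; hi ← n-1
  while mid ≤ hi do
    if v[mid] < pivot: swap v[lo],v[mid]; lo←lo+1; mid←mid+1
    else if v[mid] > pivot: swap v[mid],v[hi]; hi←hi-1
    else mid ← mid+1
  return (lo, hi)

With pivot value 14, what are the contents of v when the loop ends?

pivot = 14; lo=0, mid=0, hi=10
v[mid]=12<14: swap v[0],v[0]; lo=1,mid=1 → 12 11 4 16 6 14 15 8 18 13 7
v[mid]=11<14: swap v[1],v[1]; lo=2,mid=2 → 12 11 4 16 6 14 15 8 18 13 7
v[mid]=4<14: swap v[2],v[2]; lo=3,mid=3 → 12 11 4 16 6 14 15 8 18 13 7
v[mid]=16>14: swap v[3],v[10]; hi=9 → 12 11 4 7 6 14 15 8 18 13 16
v[mid]=7<14: swap v[3],v[3]; lo=4,mid=4 → 12 11 4 7 6 14 15 8 18 13 16
v[mid]=6<14: swap v[4],v[4]; lo=5,mid=5 → 12 11 4 7 6 14 15 8 18 13 16
v[mid]=14=14: mid=6
v[mid]=15>14: swap v[6],v[9]; hi=8 → 12 11 4 7 6 14 13 8 18 15 16
v[mid]=13<14: swap v[5],v[6]; lo=6,mid=7 → 12 11 4 7 6 13 14 8 18 15 16
v[mid]=8<14: swap v[6],v[7]; lo=7,mid=8 → 12 11 4 7 6 13 8 14 18 15 16
v[mid]=18>14: swap v[8],v[8]; hi=7 → 12 11 4 7 6 13 8 14 18 15 16
end: lo=7, hi=7; v = 12 11 4 7 6 13 8 14 18 15 16

12 11 4 7 6 13 8 14 18 15 16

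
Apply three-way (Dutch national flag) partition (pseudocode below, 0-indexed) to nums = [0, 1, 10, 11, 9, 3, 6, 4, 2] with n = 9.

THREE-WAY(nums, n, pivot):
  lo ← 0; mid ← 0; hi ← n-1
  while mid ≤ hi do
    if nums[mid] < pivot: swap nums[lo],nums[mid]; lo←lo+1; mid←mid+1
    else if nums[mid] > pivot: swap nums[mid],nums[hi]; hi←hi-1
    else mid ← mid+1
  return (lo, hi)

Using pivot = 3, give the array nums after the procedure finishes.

pivot = 3; lo=0, mid=0, hi=8
nums[mid]=0<3: swap nums[0],nums[0]; lo=1,mid=1 → [0, 1, 10, 11, 9, 3, 6, 4, 2]
nums[mid]=1<3: swap nums[1],nums[1]; lo=2,mid=2 → [0, 1, 10, 11, 9, 3, 6, 4, 2]
nums[mid]=10>3: swap nums[2],nums[8]; hi=7 → [0, 1, 2, 11, 9, 3, 6, 4, 10]
nums[mid]=2<3: swap nums[2],nums[2]; lo=3,mid=3 → [0, 1, 2, 11, 9, 3, 6, 4, 10]
nums[mid]=11>3: swap nums[3],nums[7]; hi=6 → [0, 1, 2, 4, 9, 3, 6, 11, 10]
nums[mid]=4>3: swap nums[3],nums[6]; hi=5 → [0, 1, 2, 6, 9, 3, 4, 11, 10]
nums[mid]=6>3: swap nums[3],nums[5]; hi=4 → [0, 1, 2, 3, 9, 6, 4, 11, 10]
nums[mid]=3=3: mid=4
nums[mid]=9>3: swap nums[4],nums[4]; hi=3 → [0, 1, 2, 3, 9, 6, 4, 11, 10]
end: lo=3, hi=3; nums = [0, 1, 2, 3, 9, 6, 4, 11, 10]

[0, 1, 2, 3, 9, 6, 4, 11, 10]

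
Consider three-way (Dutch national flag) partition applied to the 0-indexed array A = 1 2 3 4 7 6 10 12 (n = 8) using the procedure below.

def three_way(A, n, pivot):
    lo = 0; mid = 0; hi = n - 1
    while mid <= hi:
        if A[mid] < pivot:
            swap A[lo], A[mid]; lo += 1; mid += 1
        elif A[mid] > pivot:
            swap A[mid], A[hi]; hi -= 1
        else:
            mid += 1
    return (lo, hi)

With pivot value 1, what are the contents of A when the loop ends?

1 3 4 7 6 10 12 2

lo=0 mid=0 hi=7
1=1: mid=1
2>1: swap(1,7), hi=6 ⇒ 1 12 3 4 7 6 10 2
12>1: swap(1,6), hi=5 ⇒ 1 10 3 4 7 6 12 2
10>1: swap(1,5), hi=4 ⇒ 1 6 3 4 7 10 12 2
6>1: swap(1,4), hi=3 ⇒ 1 7 3 4 6 10 12 2
7>1: swap(1,3), hi=2 ⇒ 1 4 3 7 6 10 12 2
4>1: swap(1,2), hi=1 ⇒ 1 3 4 7 6 10 12 2
3>1: swap(1,1), hi=0 ⇒ 1 3 4 7 6 10 12 2
done. lo=0 hi=0; A=1 3 4 7 6 10 12 2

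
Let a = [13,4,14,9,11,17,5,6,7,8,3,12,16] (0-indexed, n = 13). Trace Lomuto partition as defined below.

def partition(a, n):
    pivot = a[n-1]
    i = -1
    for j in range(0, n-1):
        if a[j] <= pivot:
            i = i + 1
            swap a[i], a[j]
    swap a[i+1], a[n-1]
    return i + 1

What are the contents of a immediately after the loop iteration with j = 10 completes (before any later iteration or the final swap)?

[13,4,14,9,11,5,6,7,8,3,17,12,16]

pivot = a[12] = 16; i = -1
j=0: a[0]=13 ≤ 16 → i=0, swap a[0],a[0] (no change) → [13,4,14,9,11,17,5,6,7,8,3,12,16]
j=1: a[1]=4 ≤ 16 → i=1, swap a[1],a[1] (no change) → [13,4,14,9,11,17,5,6,7,8,3,12,16]
j=2: a[2]=14 ≤ 16 → i=2, swap a[2],a[2] (no change) → [13,4,14,9,11,17,5,6,7,8,3,12,16]
j=3: a[3]=9 ≤ 16 → i=3, swap a[3],a[3] (no change) → [13,4,14,9,11,17,5,6,7,8,3,12,16]
j=4: a[4]=11 ≤ 16 → i=4, swap a[4],a[4] (no change) → [13,4,14,9,11,17,5,6,7,8,3,12,16]
j=5: a[5]=17 > 16 → no swap
j=6: a[6]=5 ≤ 16 → i=5, swap a[5],a[6] → [13,4,14,9,11,5,17,6,7,8,3,12,16]
j=7: a[7]=6 ≤ 16 → i=6, swap a[6],a[7] → [13,4,14,9,11,5,6,17,7,8,3,12,16]
j=8: a[8]=7 ≤ 16 → i=7, swap a[7],a[8] → [13,4,14,9,11,5,6,7,17,8,3,12,16]
j=9: a[9]=8 ≤ 16 → i=8, swap a[8],a[9] → [13,4,14,9,11,5,6,7,8,17,3,12,16]
j=10: a[10]=3 ≤ 16 → i=9, swap a[9],a[10] → [13,4,14,9,11,5,6,7,8,3,17,12,16]
(after j=10) a = [13,4,14,9,11,5,6,7,8,3,17,12,16]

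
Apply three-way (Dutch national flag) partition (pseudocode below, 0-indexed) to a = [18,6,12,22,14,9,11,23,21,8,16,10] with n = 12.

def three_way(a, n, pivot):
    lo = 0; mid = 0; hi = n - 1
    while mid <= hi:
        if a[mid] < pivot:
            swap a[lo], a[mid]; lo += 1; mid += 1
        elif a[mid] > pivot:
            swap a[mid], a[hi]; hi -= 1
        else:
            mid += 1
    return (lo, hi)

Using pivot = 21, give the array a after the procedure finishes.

[18,6,12,10,14,9,11,16,8,21,23,22]

pivot = 21; lo=0, mid=0, hi=11
a[mid]=18<21: swap a[0],a[0]; lo=1,mid=1 → [18,6,12,22,14,9,11,23,21,8,16,10]
a[mid]=6<21: swap a[1],a[1]; lo=2,mid=2 → [18,6,12,22,14,9,11,23,21,8,16,10]
a[mid]=12<21: swap a[2],a[2]; lo=3,mid=3 → [18,6,12,22,14,9,11,23,21,8,16,10]
a[mid]=22>21: swap a[3],a[11]; hi=10 → [18,6,12,10,14,9,11,23,21,8,16,22]
a[mid]=10<21: swap a[3],a[3]; lo=4,mid=4 → [18,6,12,10,14,9,11,23,21,8,16,22]
a[mid]=14<21: swap a[4],a[4]; lo=5,mid=5 → [18,6,12,10,14,9,11,23,21,8,16,22]
a[mid]=9<21: swap a[5],a[5]; lo=6,mid=6 → [18,6,12,10,14,9,11,23,21,8,16,22]
a[mid]=11<21: swap a[6],a[6]; lo=7,mid=7 → [18,6,12,10,14,9,11,23,21,8,16,22]
a[mid]=23>21: swap a[7],a[10]; hi=9 → [18,6,12,10,14,9,11,16,21,8,23,22]
a[mid]=16<21: swap a[7],a[7]; lo=8,mid=8 → [18,6,12,10,14,9,11,16,21,8,23,22]
a[mid]=21=21: mid=9
a[mid]=8<21: swap a[8],a[9]; lo=9,mid=10 → [18,6,12,10,14,9,11,16,8,21,23,22]
end: lo=9, hi=9; a = [18,6,12,10,14,9,11,16,8,21,23,22]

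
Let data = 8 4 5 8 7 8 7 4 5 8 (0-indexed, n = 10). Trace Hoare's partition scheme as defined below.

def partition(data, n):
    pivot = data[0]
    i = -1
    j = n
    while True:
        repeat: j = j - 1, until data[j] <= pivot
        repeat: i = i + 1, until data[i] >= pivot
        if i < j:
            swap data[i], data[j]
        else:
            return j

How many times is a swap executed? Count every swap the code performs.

3

pivot = data[0] = 8; i = -1, j = 10
j→9 (data[9]=8≤8), i→0 (data[0]=8≥8); i<j, swap → 8 4 5 8 7 8 7 4 5 8
j→8 (data[8]=5≤8), i→3 (data[3]=8≥8); i<j, swap → 8 4 5 5 7 8 7 4 8 8
j→7 (data[7]=4≤8), i→5 (data[5]=8≥8); i<j, swap → 8 4 5 5 7 4 7 8 8 8
j→6, i→7; i≥j, return j=6. data = 8 4 5 5 7 4 7 8 8 8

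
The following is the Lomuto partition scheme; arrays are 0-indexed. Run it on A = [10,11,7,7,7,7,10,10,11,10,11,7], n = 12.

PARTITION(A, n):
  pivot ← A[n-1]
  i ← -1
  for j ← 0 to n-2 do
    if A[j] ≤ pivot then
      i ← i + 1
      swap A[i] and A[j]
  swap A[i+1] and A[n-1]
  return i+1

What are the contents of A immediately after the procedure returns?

[7,7,7,7,7,11,10,10,11,10,11,10]

pivot=7, i=-1
j=0: 10>7, skip
j=1: 11>7, skip
j=2: 7≤7, i=0, swap(0,2) ⇒ [7,11,10,7,7,7,10,10,11,10,11,7]
j=3: 7≤7, i=1, swap(1,3) ⇒ [7,7,10,11,7,7,10,10,11,10,11,7]
j=4: 7≤7, i=2, swap(2,4) ⇒ [7,7,7,11,10,7,10,10,11,10,11,7]
j=5: 7≤7, i=3, swap(3,5) ⇒ [7,7,7,7,10,11,10,10,11,10,11,7]
j=6: 10>7, skip
j=7: 10>7, skip
j=8: 11>7, skip
j=9: 10>7, skip
j=10: 11>7, skip
swap(4,11) ⇒ [7,7,7,7,7,11,10,10,11,10,11,10]; return 4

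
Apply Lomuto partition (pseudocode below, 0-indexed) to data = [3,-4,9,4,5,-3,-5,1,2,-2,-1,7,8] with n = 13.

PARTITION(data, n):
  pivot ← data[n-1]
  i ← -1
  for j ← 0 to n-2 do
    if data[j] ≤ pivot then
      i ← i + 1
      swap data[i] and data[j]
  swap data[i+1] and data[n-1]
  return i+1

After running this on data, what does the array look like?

pivot = data[12] = 8; i = -1
j=0: data[0]=3 ≤ 8 → i=0, swap data[0],data[0] (no change) → [3,-4,9,4,5,-3,-5,1,2,-2,-1,7,8]
j=1: data[1]=-4 ≤ 8 → i=1, swap data[1],data[1] (no change) → [3,-4,9,4,5,-3,-5,1,2,-2,-1,7,8]
j=2: data[2]=9 > 8 → no swap
j=3: data[3]=4 ≤ 8 → i=2, swap data[2],data[3] → [3,-4,4,9,5,-3,-5,1,2,-2,-1,7,8]
j=4: data[4]=5 ≤ 8 → i=3, swap data[3],data[4] → [3,-4,4,5,9,-3,-5,1,2,-2,-1,7,8]
j=5: data[5]=-3 ≤ 8 → i=4, swap data[4],data[5] → [3,-4,4,5,-3,9,-5,1,2,-2,-1,7,8]
j=6: data[6]=-5 ≤ 8 → i=5, swap data[5],data[6] → [3,-4,4,5,-3,-5,9,1,2,-2,-1,7,8]
j=7: data[7]=1 ≤ 8 → i=6, swap data[6],data[7] → [3,-4,4,5,-3,-5,1,9,2,-2,-1,7,8]
j=8: data[8]=2 ≤ 8 → i=7, swap data[7],data[8] → [3,-4,4,5,-3,-5,1,2,9,-2,-1,7,8]
j=9: data[9]=-2 ≤ 8 → i=8, swap data[8],data[9] → [3,-4,4,5,-3,-5,1,2,-2,9,-1,7,8]
j=10: data[10]=-1 ≤ 8 → i=9, swap data[9],data[10] → [3,-4,4,5,-3,-5,1,2,-2,-1,9,7,8]
j=11: data[11]=7 ≤ 8 → i=10, swap data[10],data[11] → [3,-4,4,5,-3,-5,1,2,-2,-1,7,9,8]
final swap data[11],data[12] → [3,-4,4,5,-3,-5,1,2,-2,-1,7,8,9]; return 11

[3,-4,4,5,-3,-5,1,2,-2,-1,7,8,9]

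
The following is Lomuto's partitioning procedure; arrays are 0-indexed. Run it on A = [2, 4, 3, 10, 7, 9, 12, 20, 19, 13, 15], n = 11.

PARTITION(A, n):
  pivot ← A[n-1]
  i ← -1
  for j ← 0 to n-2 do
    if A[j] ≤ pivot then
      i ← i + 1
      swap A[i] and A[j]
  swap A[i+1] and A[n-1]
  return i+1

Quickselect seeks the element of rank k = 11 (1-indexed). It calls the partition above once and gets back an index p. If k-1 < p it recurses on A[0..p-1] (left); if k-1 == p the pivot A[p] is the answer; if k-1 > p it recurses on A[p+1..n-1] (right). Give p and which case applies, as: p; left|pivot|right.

pivot=15, i=-1
j=0: 2≤15, i=0, swap(0,0) ⇒ [2, 4, 3, 10, 7, 9, 12, 20, 19, 13, 15]
j=1: 4≤15, i=1, swap(1,1) ⇒ [2, 4, 3, 10, 7, 9, 12, 20, 19, 13, 15]
j=2: 3≤15, i=2, swap(2,2) ⇒ [2, 4, 3, 10, 7, 9, 12, 20, 19, 13, 15]
j=3: 10≤15, i=3, swap(3,3) ⇒ [2, 4, 3, 10, 7, 9, 12, 20, 19, 13, 15]
j=4: 7≤15, i=4, swap(4,4) ⇒ [2, 4, 3, 10, 7, 9, 12, 20, 19, 13, 15]
j=5: 9≤15, i=5, swap(5,5) ⇒ [2, 4, 3, 10, 7, 9, 12, 20, 19, 13, 15]
j=6: 12≤15, i=6, swap(6,6) ⇒ [2, 4, 3, 10, 7, 9, 12, 20, 19, 13, 15]
j=7: 20>15, skip
j=8: 19>15, skip
j=9: 13≤15, i=7, swap(7,9) ⇒ [2, 4, 3, 10, 7, 9, 12, 13, 19, 20, 15]
swap(8,10) ⇒ [2, 4, 3, 10, 7, 9, 12, 13, 15, 20, 19]; return 8
p = 8; k-1 = 10 > 8 ⇒ right

8; right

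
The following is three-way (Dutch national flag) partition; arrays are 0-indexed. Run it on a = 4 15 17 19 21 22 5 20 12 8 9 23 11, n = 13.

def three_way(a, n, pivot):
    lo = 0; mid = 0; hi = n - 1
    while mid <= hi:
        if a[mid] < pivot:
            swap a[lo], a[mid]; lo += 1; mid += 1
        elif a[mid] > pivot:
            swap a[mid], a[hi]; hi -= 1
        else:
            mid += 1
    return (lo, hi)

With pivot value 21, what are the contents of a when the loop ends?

4 15 17 19 11 5 20 12 8 9 21 23 22

lo=0 mid=0 hi=12
4<21: swap(0,0), lo=1 mid=1 ⇒ 4 15 17 19 21 22 5 20 12 8 9 23 11
15<21: swap(1,1), lo=2 mid=2 ⇒ 4 15 17 19 21 22 5 20 12 8 9 23 11
17<21: swap(2,2), lo=3 mid=3 ⇒ 4 15 17 19 21 22 5 20 12 8 9 23 11
19<21: swap(3,3), lo=4 mid=4 ⇒ 4 15 17 19 21 22 5 20 12 8 9 23 11
21=21: mid=5
22>21: swap(5,12), hi=11 ⇒ 4 15 17 19 21 11 5 20 12 8 9 23 22
11<21: swap(4,5), lo=5 mid=6 ⇒ 4 15 17 19 11 21 5 20 12 8 9 23 22
5<21: swap(5,6), lo=6 mid=7 ⇒ 4 15 17 19 11 5 21 20 12 8 9 23 22
20<21: swap(6,7), lo=7 mid=8 ⇒ 4 15 17 19 11 5 20 21 12 8 9 23 22
12<21: swap(7,8), lo=8 mid=9 ⇒ 4 15 17 19 11 5 20 12 21 8 9 23 22
8<21: swap(8,9), lo=9 mid=10 ⇒ 4 15 17 19 11 5 20 12 8 21 9 23 22
9<21: swap(9,10), lo=10 mid=11 ⇒ 4 15 17 19 11 5 20 12 8 9 21 23 22
23>21: swap(11,11), hi=10 ⇒ 4 15 17 19 11 5 20 12 8 9 21 23 22
done. lo=10 hi=10; a=4 15 17 19 11 5 20 12 8 9 21 23 22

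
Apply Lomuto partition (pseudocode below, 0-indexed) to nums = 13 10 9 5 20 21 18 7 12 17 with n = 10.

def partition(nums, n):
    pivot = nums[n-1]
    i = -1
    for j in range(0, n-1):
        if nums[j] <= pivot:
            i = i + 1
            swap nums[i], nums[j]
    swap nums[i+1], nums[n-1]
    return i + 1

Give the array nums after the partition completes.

13 10 9 5 7 12 17 20 21 18

pivot = nums[9] = 17; i = -1
j=0: nums[0]=13 ≤ 17 → i=0, swap nums[0],nums[0] (no change) → 13 10 9 5 20 21 18 7 12 17
j=1: nums[1]=10 ≤ 17 → i=1, swap nums[1],nums[1] (no change) → 13 10 9 5 20 21 18 7 12 17
j=2: nums[2]=9 ≤ 17 → i=2, swap nums[2],nums[2] (no change) → 13 10 9 5 20 21 18 7 12 17
j=3: nums[3]=5 ≤ 17 → i=3, swap nums[3],nums[3] (no change) → 13 10 9 5 20 21 18 7 12 17
j=4: nums[4]=20 > 17 → no swap
j=5: nums[5]=21 > 17 → no swap
j=6: nums[6]=18 > 17 → no swap
j=7: nums[7]=7 ≤ 17 → i=4, swap nums[4],nums[7] → 13 10 9 5 7 21 18 20 12 17
j=8: nums[8]=12 ≤ 17 → i=5, swap nums[5],nums[8] → 13 10 9 5 7 12 18 20 21 17
final swap nums[6],nums[9] → 13 10 9 5 7 12 17 20 21 18; return 6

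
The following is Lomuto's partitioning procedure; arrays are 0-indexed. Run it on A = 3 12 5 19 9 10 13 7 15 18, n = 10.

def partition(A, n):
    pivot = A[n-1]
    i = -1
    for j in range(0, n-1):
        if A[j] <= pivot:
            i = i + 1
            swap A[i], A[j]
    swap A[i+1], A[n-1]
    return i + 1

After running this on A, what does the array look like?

pivot = A[9] = 18; i = -1
j=0: A[0]=3 ≤ 18 → i=0, swap A[0],A[0] (no change) → 3 12 5 19 9 10 13 7 15 18
j=1: A[1]=12 ≤ 18 → i=1, swap A[1],A[1] (no change) → 3 12 5 19 9 10 13 7 15 18
j=2: A[2]=5 ≤ 18 → i=2, swap A[2],A[2] (no change) → 3 12 5 19 9 10 13 7 15 18
j=3: A[3]=19 > 18 → no swap
j=4: A[4]=9 ≤ 18 → i=3, swap A[3],A[4] → 3 12 5 9 19 10 13 7 15 18
j=5: A[5]=10 ≤ 18 → i=4, swap A[4],A[5] → 3 12 5 9 10 19 13 7 15 18
j=6: A[6]=13 ≤ 18 → i=5, swap A[5],A[6] → 3 12 5 9 10 13 19 7 15 18
j=7: A[7]=7 ≤ 18 → i=6, swap A[6],A[7] → 3 12 5 9 10 13 7 19 15 18
j=8: A[8]=15 ≤ 18 → i=7, swap A[7],A[8] → 3 12 5 9 10 13 7 15 19 18
final swap A[8],A[9] → 3 12 5 9 10 13 7 15 18 19; return 8

3 12 5 9 10 13 7 15 18 19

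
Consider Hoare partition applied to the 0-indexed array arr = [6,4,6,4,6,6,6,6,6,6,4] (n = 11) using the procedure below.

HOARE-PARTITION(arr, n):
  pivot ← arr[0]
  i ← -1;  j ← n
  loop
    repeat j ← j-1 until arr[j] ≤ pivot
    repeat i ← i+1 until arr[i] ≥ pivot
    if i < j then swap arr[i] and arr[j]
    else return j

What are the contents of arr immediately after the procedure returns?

pivot=6
j stops at 10 (4), i stops at 0 (6); swap ⇒ [4,4,6,4,6,6,6,6,6,6,6]
j stops at 9 (6), i stops at 2 (6); swap ⇒ [4,4,6,4,6,6,6,6,6,6,6]
j stops at 8 (6), i stops at 4 (6); swap ⇒ [4,4,6,4,6,6,6,6,6,6,6]
j stops at 7 (6), i stops at 5 (6); swap ⇒ [4,4,6,4,6,6,6,6,6,6,6]
j stops at 6, i stops at 6; i≥j ⇒ return 6. arr=[4,4,6,4,6,6,6,6,6,6,6]

[4,4,6,4,6,6,6,6,6,6,6]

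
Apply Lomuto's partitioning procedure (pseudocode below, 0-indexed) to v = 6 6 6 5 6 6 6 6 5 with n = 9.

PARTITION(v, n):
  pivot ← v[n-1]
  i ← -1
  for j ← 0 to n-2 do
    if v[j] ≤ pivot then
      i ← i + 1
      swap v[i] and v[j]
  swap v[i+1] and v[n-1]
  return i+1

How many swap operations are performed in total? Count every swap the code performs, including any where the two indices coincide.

2

pivot = v[8] = 5; i = -1
j=0: v[0]=6 > 5 → no swap
j=1: v[1]=6 > 5 → no swap
j=2: v[2]=6 > 5 → no swap
j=3: v[3]=5 ≤ 5 → i=0, swap v[0],v[3] → 5 6 6 6 6 6 6 6 5
j=4: v[4]=6 > 5 → no swap
j=5: v[5]=6 > 5 → no swap
j=6: v[6]=6 > 5 → no swap
j=7: v[7]=6 > 5 → no swap
final swap v[1],v[8] → 5 5 6 6 6 6 6 6 6; return 1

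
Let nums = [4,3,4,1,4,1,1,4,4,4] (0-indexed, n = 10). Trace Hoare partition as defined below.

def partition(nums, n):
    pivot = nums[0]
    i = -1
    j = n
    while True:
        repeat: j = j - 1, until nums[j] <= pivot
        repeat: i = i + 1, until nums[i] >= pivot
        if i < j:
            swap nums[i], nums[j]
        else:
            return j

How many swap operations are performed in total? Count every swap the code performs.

pivot=4
j stops at 9 (4), i stops at 0 (4); swap ⇒ [4,3,4,1,4,1,1,4,4,4]
j stops at 8 (4), i stops at 2 (4); swap ⇒ [4,3,4,1,4,1,1,4,4,4]
j stops at 7 (4), i stops at 4 (4); swap ⇒ [4,3,4,1,4,1,1,4,4,4]
j stops at 6, i stops at 7; i≥j ⇒ return 6. nums=[4,3,4,1,4,1,1,4,4,4]

3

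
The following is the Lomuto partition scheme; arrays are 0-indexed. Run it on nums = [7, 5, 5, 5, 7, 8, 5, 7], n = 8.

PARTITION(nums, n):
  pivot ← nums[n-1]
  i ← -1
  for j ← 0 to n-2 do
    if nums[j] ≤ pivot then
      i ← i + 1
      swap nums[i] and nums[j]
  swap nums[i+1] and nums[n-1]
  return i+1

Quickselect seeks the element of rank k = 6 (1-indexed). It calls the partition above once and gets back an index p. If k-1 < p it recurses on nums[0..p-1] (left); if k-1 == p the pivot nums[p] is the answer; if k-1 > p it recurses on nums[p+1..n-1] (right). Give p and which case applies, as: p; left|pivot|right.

6; left

pivot = nums[7] = 7; i = -1
j=0: nums[0]=7 ≤ 7 → i=0, swap nums[0],nums[0] (no change) → [7, 5, 5, 5, 7, 8, 5, 7]
j=1: nums[1]=5 ≤ 7 → i=1, swap nums[1],nums[1] (no change) → [7, 5, 5, 5, 7, 8, 5, 7]
j=2: nums[2]=5 ≤ 7 → i=2, swap nums[2],nums[2] (no change) → [7, 5, 5, 5, 7, 8, 5, 7]
j=3: nums[3]=5 ≤ 7 → i=3, swap nums[3],nums[3] (no change) → [7, 5, 5, 5, 7, 8, 5, 7]
j=4: nums[4]=7 ≤ 7 → i=4, swap nums[4],nums[4] (no change) → [7, 5, 5, 5, 7, 8, 5, 7]
j=5: nums[5]=8 > 7 → no swap
j=6: nums[6]=5 ≤ 7 → i=5, swap nums[5],nums[6] → [7, 5, 5, 5, 7, 5, 8, 7]
final swap nums[6],nums[7] → [7, 5, 5, 5, 7, 5, 7, 8]; return 6
p = 6; k-1 = 5 < 6 ⇒ left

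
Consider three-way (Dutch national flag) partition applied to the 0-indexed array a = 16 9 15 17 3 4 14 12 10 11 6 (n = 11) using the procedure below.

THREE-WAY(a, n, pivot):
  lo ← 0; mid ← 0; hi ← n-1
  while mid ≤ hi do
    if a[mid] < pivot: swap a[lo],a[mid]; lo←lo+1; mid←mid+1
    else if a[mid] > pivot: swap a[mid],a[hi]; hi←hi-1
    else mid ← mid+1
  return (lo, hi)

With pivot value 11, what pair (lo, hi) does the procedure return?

lo=0 mid=0 hi=10
16>11: swap(0,10), hi=9 ⇒ 6 9 15 17 3 4 14 12 10 11 16
6<11: swap(0,0), lo=1 mid=1 ⇒ 6 9 15 17 3 4 14 12 10 11 16
9<11: swap(1,1), lo=2 mid=2 ⇒ 6 9 15 17 3 4 14 12 10 11 16
15>11: swap(2,9), hi=8 ⇒ 6 9 11 17 3 4 14 12 10 15 16
11=11: mid=3
17>11: swap(3,8), hi=7 ⇒ 6 9 11 10 3 4 14 12 17 15 16
10<11: swap(2,3), lo=3 mid=4 ⇒ 6 9 10 11 3 4 14 12 17 15 16
3<11: swap(3,4), lo=4 mid=5 ⇒ 6 9 10 3 11 4 14 12 17 15 16
4<11: swap(4,5), lo=5 mid=6 ⇒ 6 9 10 3 4 11 14 12 17 15 16
14>11: swap(6,7), hi=6 ⇒ 6 9 10 3 4 11 12 14 17 15 16
12>11: swap(6,6), hi=5 ⇒ 6 9 10 3 4 11 12 14 17 15 16
done. lo=5 hi=5; a=6 9 10 3 4 11 12 14 17 15 16

(5, 5)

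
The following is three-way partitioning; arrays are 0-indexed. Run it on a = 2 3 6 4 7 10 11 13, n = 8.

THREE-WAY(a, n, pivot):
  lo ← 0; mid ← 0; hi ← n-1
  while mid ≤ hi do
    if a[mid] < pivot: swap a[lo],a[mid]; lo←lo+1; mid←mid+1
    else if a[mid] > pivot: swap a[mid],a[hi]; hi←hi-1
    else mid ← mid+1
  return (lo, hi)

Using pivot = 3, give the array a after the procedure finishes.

2 3 4 7 10 11 13 6

pivot = 3; lo=0, mid=0, hi=7
a[mid]=2<3: swap a[0],a[0]; lo=1,mid=1 → 2 3 6 4 7 10 11 13
a[mid]=3=3: mid=2
a[mid]=6>3: swap a[2],a[7]; hi=6 → 2 3 13 4 7 10 11 6
a[mid]=13>3: swap a[2],a[6]; hi=5 → 2 3 11 4 7 10 13 6
a[mid]=11>3: swap a[2],a[5]; hi=4 → 2 3 10 4 7 11 13 6
a[mid]=10>3: swap a[2],a[4]; hi=3 → 2 3 7 4 10 11 13 6
a[mid]=7>3: swap a[2],a[3]; hi=2 → 2 3 4 7 10 11 13 6
a[mid]=4>3: swap a[2],a[2]; hi=1 → 2 3 4 7 10 11 13 6
end: lo=1, hi=1; a = 2 3 4 7 10 11 13 6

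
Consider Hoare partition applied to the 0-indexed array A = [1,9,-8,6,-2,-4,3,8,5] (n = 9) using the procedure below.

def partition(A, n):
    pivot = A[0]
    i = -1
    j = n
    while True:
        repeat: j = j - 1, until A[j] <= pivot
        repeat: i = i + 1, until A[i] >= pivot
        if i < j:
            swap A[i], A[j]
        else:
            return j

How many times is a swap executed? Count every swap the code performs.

2

pivot = A[0] = 1; i = -1, j = 9
j→5 (A[5]=-4≤1), i→0 (A[0]=1≥1); i<j, swap → [-4,9,-8,6,-2,1,3,8,5]
j→4 (A[4]=-2≤1), i→1 (A[1]=9≥1); i<j, swap → [-4,-2,-8,6,9,1,3,8,5]
j→2, i→3; i≥j, return j=2. A = [-4,-2,-8,6,9,1,3,8,5]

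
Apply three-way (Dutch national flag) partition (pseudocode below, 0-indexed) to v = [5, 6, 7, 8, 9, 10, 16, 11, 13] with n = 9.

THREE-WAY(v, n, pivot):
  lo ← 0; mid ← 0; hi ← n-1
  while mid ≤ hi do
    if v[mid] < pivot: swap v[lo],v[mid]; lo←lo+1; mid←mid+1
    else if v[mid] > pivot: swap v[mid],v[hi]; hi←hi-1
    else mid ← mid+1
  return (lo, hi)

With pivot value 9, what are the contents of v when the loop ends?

[5, 6, 7, 8, 9, 16, 11, 13, 10]

pivot = 9; lo=0, mid=0, hi=8
v[mid]=5<9: swap v[0],v[0]; lo=1,mid=1 → [5, 6, 7, 8, 9, 10, 16, 11, 13]
v[mid]=6<9: swap v[1],v[1]; lo=2,mid=2 → [5, 6, 7, 8, 9, 10, 16, 11, 13]
v[mid]=7<9: swap v[2],v[2]; lo=3,mid=3 → [5, 6, 7, 8, 9, 10, 16, 11, 13]
v[mid]=8<9: swap v[3],v[3]; lo=4,mid=4 → [5, 6, 7, 8, 9, 10, 16, 11, 13]
v[mid]=9=9: mid=5
v[mid]=10>9: swap v[5],v[8]; hi=7 → [5, 6, 7, 8, 9, 13, 16, 11, 10]
v[mid]=13>9: swap v[5],v[7]; hi=6 → [5, 6, 7, 8, 9, 11, 16, 13, 10]
v[mid]=11>9: swap v[5],v[6]; hi=5 → [5, 6, 7, 8, 9, 16, 11, 13, 10]
v[mid]=16>9: swap v[5],v[5]; hi=4 → [5, 6, 7, 8, 9, 16, 11, 13, 10]
end: lo=4, hi=4; v = [5, 6, 7, 8, 9, 16, 11, 13, 10]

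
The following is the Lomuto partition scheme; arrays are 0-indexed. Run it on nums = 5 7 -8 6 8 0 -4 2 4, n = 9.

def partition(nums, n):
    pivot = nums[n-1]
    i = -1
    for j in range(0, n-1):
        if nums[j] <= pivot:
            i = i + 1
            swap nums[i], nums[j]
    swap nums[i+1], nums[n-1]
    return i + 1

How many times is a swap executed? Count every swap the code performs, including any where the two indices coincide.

5

pivot=4, i=-1
j=0: 5>4, skip
j=1: 7>4, skip
j=2: -8≤4, i=0, swap(0,2) ⇒ -8 7 5 6 8 0 -4 2 4
j=3: 6>4, skip
j=4: 8>4, skip
j=5: 0≤4, i=1, swap(1,5) ⇒ -8 0 5 6 8 7 -4 2 4
j=6: -4≤4, i=2, swap(2,6) ⇒ -8 0 -4 6 8 7 5 2 4
j=7: 2≤4, i=3, swap(3,7) ⇒ -8 0 -4 2 8 7 5 6 4
swap(4,8) ⇒ -8 0 -4 2 4 7 5 6 8; return 4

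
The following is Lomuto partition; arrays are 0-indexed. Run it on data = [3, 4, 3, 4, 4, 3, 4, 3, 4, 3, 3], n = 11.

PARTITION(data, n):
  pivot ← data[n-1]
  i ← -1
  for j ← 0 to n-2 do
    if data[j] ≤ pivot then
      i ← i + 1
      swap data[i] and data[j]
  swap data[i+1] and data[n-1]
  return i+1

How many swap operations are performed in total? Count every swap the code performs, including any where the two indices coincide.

6

pivot=3, i=-1
j=0: 3≤3, i=0, swap(0,0) ⇒ [3, 4, 3, 4, 4, 3, 4, 3, 4, 3, 3]
j=1: 4>3, skip
j=2: 3≤3, i=1, swap(1,2) ⇒ [3, 3, 4, 4, 4, 3, 4, 3, 4, 3, 3]
j=3: 4>3, skip
j=4: 4>3, skip
j=5: 3≤3, i=2, swap(2,5) ⇒ [3, 3, 3, 4, 4, 4, 4, 3, 4, 3, 3]
j=6: 4>3, skip
j=7: 3≤3, i=3, swap(3,7) ⇒ [3, 3, 3, 3, 4, 4, 4, 4, 4, 3, 3]
j=8: 4>3, skip
j=9: 3≤3, i=4, swap(4,9) ⇒ [3, 3, 3, 3, 3, 4, 4, 4, 4, 4, 3]
swap(5,10) ⇒ [3, 3, 3, 3, 3, 3, 4, 4, 4, 4, 4]; return 5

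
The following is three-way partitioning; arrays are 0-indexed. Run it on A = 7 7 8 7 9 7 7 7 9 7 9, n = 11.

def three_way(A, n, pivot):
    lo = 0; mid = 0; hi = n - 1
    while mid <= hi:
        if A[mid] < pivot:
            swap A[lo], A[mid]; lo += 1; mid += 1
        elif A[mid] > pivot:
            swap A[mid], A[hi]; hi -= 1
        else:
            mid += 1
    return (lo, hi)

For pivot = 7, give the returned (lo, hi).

pivot = 7; lo=0, mid=0, hi=10
A[mid]=7=7: mid=1
A[mid]=7=7: mid=2
A[mid]=8>7: swap A[2],A[10]; hi=9 → 7 7 9 7 9 7 7 7 9 7 8
A[mid]=9>7: swap A[2],A[9]; hi=8 → 7 7 7 7 9 7 7 7 9 9 8
A[mid]=7=7: mid=3
A[mid]=7=7: mid=4
A[mid]=9>7: swap A[4],A[8]; hi=7 → 7 7 7 7 9 7 7 7 9 9 8
A[mid]=9>7: swap A[4],A[7]; hi=6 → 7 7 7 7 7 7 7 9 9 9 8
A[mid]=7=7: mid=5
A[mid]=7=7: mid=6
A[mid]=7=7: mid=7
end: lo=0, hi=6; A = 7 7 7 7 7 7 7 9 9 9 8

(0, 6)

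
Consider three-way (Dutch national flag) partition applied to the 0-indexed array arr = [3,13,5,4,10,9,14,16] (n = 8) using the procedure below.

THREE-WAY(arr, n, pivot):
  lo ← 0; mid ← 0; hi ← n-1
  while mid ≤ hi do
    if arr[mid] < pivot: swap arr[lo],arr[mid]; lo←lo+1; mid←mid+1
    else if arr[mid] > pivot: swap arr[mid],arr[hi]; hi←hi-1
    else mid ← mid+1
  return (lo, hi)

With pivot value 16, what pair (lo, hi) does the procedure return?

(7, 7)

lo=0 mid=0 hi=7
3<16: swap(0,0), lo=1 mid=1 ⇒ [3,13,5,4,10,9,14,16]
13<16: swap(1,1), lo=2 mid=2 ⇒ [3,13,5,4,10,9,14,16]
5<16: swap(2,2), lo=3 mid=3 ⇒ [3,13,5,4,10,9,14,16]
4<16: swap(3,3), lo=4 mid=4 ⇒ [3,13,5,4,10,9,14,16]
10<16: swap(4,4), lo=5 mid=5 ⇒ [3,13,5,4,10,9,14,16]
9<16: swap(5,5), lo=6 mid=6 ⇒ [3,13,5,4,10,9,14,16]
14<16: swap(6,6), lo=7 mid=7 ⇒ [3,13,5,4,10,9,14,16]
16=16: mid=8
done. lo=7 hi=7; arr=[3,13,5,4,10,9,14,16]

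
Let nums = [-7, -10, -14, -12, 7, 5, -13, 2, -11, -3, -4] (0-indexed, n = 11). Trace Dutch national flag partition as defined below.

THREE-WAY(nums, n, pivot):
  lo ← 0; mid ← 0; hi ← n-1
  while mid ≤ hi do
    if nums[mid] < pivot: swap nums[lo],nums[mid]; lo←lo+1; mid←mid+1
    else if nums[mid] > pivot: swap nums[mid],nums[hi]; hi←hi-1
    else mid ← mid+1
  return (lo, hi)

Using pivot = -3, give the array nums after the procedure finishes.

[-7, -10, -14, -12, -4, -13, -11, -3, 2, 5, 7]

pivot = -3; lo=0, mid=0, hi=10
nums[mid]=-7<-3: swap nums[0],nums[0]; lo=1,mid=1 → [-7, -10, -14, -12, 7, 5, -13, 2, -11, -3, -4]
nums[mid]=-10<-3: swap nums[1],nums[1]; lo=2,mid=2 → [-7, -10, -14, -12, 7, 5, -13, 2, -11, -3, -4]
nums[mid]=-14<-3: swap nums[2],nums[2]; lo=3,mid=3 → [-7, -10, -14, -12, 7, 5, -13, 2, -11, -3, -4]
nums[mid]=-12<-3: swap nums[3],nums[3]; lo=4,mid=4 → [-7, -10, -14, -12, 7, 5, -13, 2, -11, -3, -4]
nums[mid]=7>-3: swap nums[4],nums[10]; hi=9 → [-7, -10, -14, -12, -4, 5, -13, 2, -11, -3, 7]
nums[mid]=-4<-3: swap nums[4],nums[4]; lo=5,mid=5 → [-7, -10, -14, -12, -4, 5, -13, 2, -11, -3, 7]
nums[mid]=5>-3: swap nums[5],nums[9]; hi=8 → [-7, -10, -14, -12, -4, -3, -13, 2, -11, 5, 7]
nums[mid]=-3=-3: mid=6
nums[mid]=-13<-3: swap nums[5],nums[6]; lo=6,mid=7 → [-7, -10, -14, -12, -4, -13, -3, 2, -11, 5, 7]
nums[mid]=2>-3: swap nums[7],nums[8]; hi=7 → [-7, -10, -14, -12, -4, -13, -3, -11, 2, 5, 7]
nums[mid]=-11<-3: swap nums[6],nums[7]; lo=7,mid=8 → [-7, -10, -14, -12, -4, -13, -11, -3, 2, 5, 7]
end: lo=7, hi=7; nums = [-7, -10, -14, -12, -4, -13, -11, -3, 2, 5, 7]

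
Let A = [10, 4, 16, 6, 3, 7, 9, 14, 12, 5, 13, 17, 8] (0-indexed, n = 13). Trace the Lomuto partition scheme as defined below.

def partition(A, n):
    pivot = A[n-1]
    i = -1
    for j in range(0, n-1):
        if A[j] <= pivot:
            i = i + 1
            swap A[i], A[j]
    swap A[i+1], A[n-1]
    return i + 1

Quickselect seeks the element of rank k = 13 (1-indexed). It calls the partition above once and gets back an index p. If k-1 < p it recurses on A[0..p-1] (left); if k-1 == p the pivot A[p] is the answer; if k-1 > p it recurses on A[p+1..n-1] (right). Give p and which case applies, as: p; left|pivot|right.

pivot = A[12] = 8; i = -1
j=0: A[0]=10 > 8 → no swap
j=1: A[1]=4 ≤ 8 → i=0, swap A[0],A[1] → [4, 10, 16, 6, 3, 7, 9, 14, 12, 5, 13, 17, 8]
j=2: A[2]=16 > 8 → no swap
j=3: A[3]=6 ≤ 8 → i=1, swap A[1],A[3] → [4, 6, 16, 10, 3, 7, 9, 14, 12, 5, 13, 17, 8]
j=4: A[4]=3 ≤ 8 → i=2, swap A[2],A[4] → [4, 6, 3, 10, 16, 7, 9, 14, 12, 5, 13, 17, 8]
j=5: A[5]=7 ≤ 8 → i=3, swap A[3],A[5] → [4, 6, 3, 7, 16, 10, 9, 14, 12, 5, 13, 17, 8]
j=6: A[6]=9 > 8 → no swap
j=7: A[7]=14 > 8 → no swap
j=8: A[8]=12 > 8 → no swap
j=9: A[9]=5 ≤ 8 → i=4, swap A[4],A[9] → [4, 6, 3, 7, 5, 10, 9, 14, 12, 16, 13, 17, 8]
j=10: A[10]=13 > 8 → no swap
j=11: A[11]=17 > 8 → no swap
final swap A[5],A[12] → [4, 6, 3, 7, 5, 8, 9, 14, 12, 16, 13, 17, 10]; return 5
p = 5; k-1 = 12 > 5 ⇒ right

5; right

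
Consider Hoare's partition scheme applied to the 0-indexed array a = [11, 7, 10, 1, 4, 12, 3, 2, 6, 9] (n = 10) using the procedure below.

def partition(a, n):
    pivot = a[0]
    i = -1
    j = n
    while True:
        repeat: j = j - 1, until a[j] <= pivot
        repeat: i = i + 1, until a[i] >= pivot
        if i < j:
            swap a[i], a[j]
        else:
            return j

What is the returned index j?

pivot=11
j stops at 9 (9), i stops at 0 (11); swap ⇒ [9, 7, 10, 1, 4, 12, 3, 2, 6, 11]
j stops at 8 (6), i stops at 5 (12); swap ⇒ [9, 7, 10, 1, 4, 6, 3, 2, 12, 11]
j stops at 7, i stops at 8; i≥j ⇒ return 7. a=[9, 7, 10, 1, 4, 6, 3, 2, 12, 11]

7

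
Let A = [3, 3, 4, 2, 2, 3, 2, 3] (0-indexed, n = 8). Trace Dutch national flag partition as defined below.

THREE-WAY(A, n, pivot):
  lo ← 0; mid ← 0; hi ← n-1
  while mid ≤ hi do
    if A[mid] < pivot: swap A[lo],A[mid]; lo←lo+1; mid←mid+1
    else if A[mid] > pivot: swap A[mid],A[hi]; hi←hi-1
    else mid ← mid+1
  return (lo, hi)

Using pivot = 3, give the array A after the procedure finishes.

[2, 2, 2, 3, 3, 3, 3, 4]

pivot = 3; lo=0, mid=0, hi=7
A[mid]=3=3: mid=1
A[mid]=3=3: mid=2
A[mid]=4>3: swap A[2],A[7]; hi=6 → [3, 3, 3, 2, 2, 3, 2, 4]
A[mid]=3=3: mid=3
A[mid]=2<3: swap A[0],A[3]; lo=1,mid=4 → [2, 3, 3, 3, 2, 3, 2, 4]
A[mid]=2<3: swap A[1],A[4]; lo=2,mid=5 → [2, 2, 3, 3, 3, 3, 2, 4]
A[mid]=3=3: mid=6
A[mid]=2<3: swap A[2],A[6]; lo=3,mid=7 → [2, 2, 2, 3, 3, 3, 3, 4]
end: lo=3, hi=6; A = [2, 2, 2, 3, 3, 3, 3, 4]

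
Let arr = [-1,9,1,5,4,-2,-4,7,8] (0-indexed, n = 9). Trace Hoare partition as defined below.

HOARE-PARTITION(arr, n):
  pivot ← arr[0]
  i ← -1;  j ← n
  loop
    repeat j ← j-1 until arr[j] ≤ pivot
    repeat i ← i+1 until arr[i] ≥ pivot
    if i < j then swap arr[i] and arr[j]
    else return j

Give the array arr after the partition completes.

[-4,-2,1,5,4,9,-1,7,8]

pivot=-1
j stops at 6 (-4), i stops at 0 (-1); swap ⇒ [-4,9,1,5,4,-2,-1,7,8]
j stops at 5 (-2), i stops at 1 (9); swap ⇒ [-4,-2,1,5,4,9,-1,7,8]
j stops at 1, i stops at 2; i≥j ⇒ return 1. arr=[-4,-2,1,5,4,9,-1,7,8]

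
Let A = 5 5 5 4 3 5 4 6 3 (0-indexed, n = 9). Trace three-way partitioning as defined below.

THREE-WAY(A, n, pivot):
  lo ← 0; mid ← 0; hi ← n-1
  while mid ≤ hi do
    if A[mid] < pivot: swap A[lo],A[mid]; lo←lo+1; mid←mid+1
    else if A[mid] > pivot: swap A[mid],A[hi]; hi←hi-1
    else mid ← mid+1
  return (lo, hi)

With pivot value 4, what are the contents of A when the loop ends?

pivot = 4; lo=0, mid=0, hi=8
A[mid]=5>4: swap A[0],A[8]; hi=7 → 3 5 5 4 3 5 4 6 5
A[mid]=3<4: swap A[0],A[0]; lo=1,mid=1 → 3 5 5 4 3 5 4 6 5
A[mid]=5>4: swap A[1],A[7]; hi=6 → 3 6 5 4 3 5 4 5 5
A[mid]=6>4: swap A[1],A[6]; hi=5 → 3 4 5 4 3 5 6 5 5
A[mid]=4=4: mid=2
A[mid]=5>4: swap A[2],A[5]; hi=4 → 3 4 5 4 3 5 6 5 5
A[mid]=5>4: swap A[2],A[4]; hi=3 → 3 4 3 4 5 5 6 5 5
A[mid]=3<4: swap A[1],A[2]; lo=2,mid=3 → 3 3 4 4 5 5 6 5 5
A[mid]=4=4: mid=4
end: lo=2, hi=3; A = 3 3 4 4 5 5 6 5 5

3 3 4 4 5 5 6 5 5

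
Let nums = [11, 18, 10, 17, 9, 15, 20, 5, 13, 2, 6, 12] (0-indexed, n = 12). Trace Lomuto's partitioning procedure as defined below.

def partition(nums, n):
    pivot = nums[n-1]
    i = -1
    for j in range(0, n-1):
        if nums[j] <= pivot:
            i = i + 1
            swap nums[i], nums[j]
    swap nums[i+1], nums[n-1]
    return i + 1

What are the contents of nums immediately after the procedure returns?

pivot=12, i=-1
j=0: 11≤12, i=0, swap(0,0) ⇒ [11, 18, 10, 17, 9, 15, 20, 5, 13, 2, 6, 12]
j=1: 18>12, skip
j=2: 10≤12, i=1, swap(1,2) ⇒ [11, 10, 18, 17, 9, 15, 20, 5, 13, 2, 6, 12]
j=3: 17>12, skip
j=4: 9≤12, i=2, swap(2,4) ⇒ [11, 10, 9, 17, 18, 15, 20, 5, 13, 2, 6, 12]
j=5: 15>12, skip
j=6: 20>12, skip
j=7: 5≤12, i=3, swap(3,7) ⇒ [11, 10, 9, 5, 18, 15, 20, 17, 13, 2, 6, 12]
j=8: 13>12, skip
j=9: 2≤12, i=4, swap(4,9) ⇒ [11, 10, 9, 5, 2, 15, 20, 17, 13, 18, 6, 12]
j=10: 6≤12, i=5, swap(5,10) ⇒ [11, 10, 9, 5, 2, 6, 20, 17, 13, 18, 15, 12]
swap(6,11) ⇒ [11, 10, 9, 5, 2, 6, 12, 17, 13, 18, 15, 20]; return 6

[11, 10, 9, 5, 2, 6, 12, 17, 13, 18, 15, 20]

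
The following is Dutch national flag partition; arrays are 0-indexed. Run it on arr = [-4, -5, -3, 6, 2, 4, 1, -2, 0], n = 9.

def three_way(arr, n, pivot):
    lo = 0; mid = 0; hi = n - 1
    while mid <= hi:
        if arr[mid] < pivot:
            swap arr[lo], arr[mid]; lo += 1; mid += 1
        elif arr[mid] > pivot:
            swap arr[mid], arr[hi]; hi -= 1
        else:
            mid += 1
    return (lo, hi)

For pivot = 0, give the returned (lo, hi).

(4, 4)

pivot = 0; lo=0, mid=0, hi=8
arr[mid]=-4<0: swap arr[0],arr[0]; lo=1,mid=1 → [-4, -5, -3, 6, 2, 4, 1, -2, 0]
arr[mid]=-5<0: swap arr[1],arr[1]; lo=2,mid=2 → [-4, -5, -3, 6, 2, 4, 1, -2, 0]
arr[mid]=-3<0: swap arr[2],arr[2]; lo=3,mid=3 → [-4, -5, -3, 6, 2, 4, 1, -2, 0]
arr[mid]=6>0: swap arr[3],arr[8]; hi=7 → [-4, -5, -3, 0, 2, 4, 1, -2, 6]
arr[mid]=0=0: mid=4
arr[mid]=2>0: swap arr[4],arr[7]; hi=6 → [-4, -5, -3, 0, -2, 4, 1, 2, 6]
arr[mid]=-2<0: swap arr[3],arr[4]; lo=4,mid=5 → [-4, -5, -3, -2, 0, 4, 1, 2, 6]
arr[mid]=4>0: swap arr[5],arr[6]; hi=5 → [-4, -5, -3, -2, 0, 1, 4, 2, 6]
arr[mid]=1>0: swap arr[5],arr[5]; hi=4 → [-4, -5, -3, -2, 0, 1, 4, 2, 6]
end: lo=4, hi=4; arr = [-4, -5, -3, -2, 0, 1, 4, 2, 6]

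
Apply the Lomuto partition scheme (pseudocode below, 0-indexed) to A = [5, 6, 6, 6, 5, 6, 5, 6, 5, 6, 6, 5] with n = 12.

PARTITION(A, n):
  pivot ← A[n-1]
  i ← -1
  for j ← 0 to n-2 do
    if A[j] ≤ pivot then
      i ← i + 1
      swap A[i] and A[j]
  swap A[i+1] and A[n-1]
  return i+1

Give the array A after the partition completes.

pivot = A[11] = 5; i = -1
j=0: A[0]=5 ≤ 5 → i=0, swap A[0],A[0] (no change) → [5, 6, 6, 6, 5, 6, 5, 6, 5, 6, 6, 5]
j=1: A[1]=6 > 5 → no swap
j=2: A[2]=6 > 5 → no swap
j=3: A[3]=6 > 5 → no swap
j=4: A[4]=5 ≤ 5 → i=1, swap A[1],A[4] → [5, 5, 6, 6, 6, 6, 5, 6, 5, 6, 6, 5]
j=5: A[5]=6 > 5 → no swap
j=6: A[6]=5 ≤ 5 → i=2, swap A[2],A[6] → [5, 5, 5, 6, 6, 6, 6, 6, 5, 6, 6, 5]
j=7: A[7]=6 > 5 → no swap
j=8: A[8]=5 ≤ 5 → i=3, swap A[3],A[8] → [5, 5, 5, 5, 6, 6, 6, 6, 6, 6, 6, 5]
j=9: A[9]=6 > 5 → no swap
j=10: A[10]=6 > 5 → no swap
final swap A[4],A[11] → [5, 5, 5, 5, 5, 6, 6, 6, 6, 6, 6, 6]; return 4

[5, 5, 5, 5, 5, 6, 6, 6, 6, 6, 6, 6]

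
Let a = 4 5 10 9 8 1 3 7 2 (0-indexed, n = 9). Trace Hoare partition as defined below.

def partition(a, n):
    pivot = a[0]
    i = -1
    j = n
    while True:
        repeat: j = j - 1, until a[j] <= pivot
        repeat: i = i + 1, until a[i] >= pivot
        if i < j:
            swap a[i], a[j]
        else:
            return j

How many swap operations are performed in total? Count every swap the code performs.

3

pivot = a[0] = 4; i = -1, j = 9
j→8 (a[8]=2≤4), i→0 (a[0]=4≥4); i<j, swap → 2 5 10 9 8 1 3 7 4
j→6 (a[6]=3≤4), i→1 (a[1]=5≥4); i<j, swap → 2 3 10 9 8 1 5 7 4
j→5 (a[5]=1≤4), i→2 (a[2]=10≥4); i<j, swap → 2 3 1 9 8 10 5 7 4
j→2, i→3; i≥j, return j=2. a = 2 3 1 9 8 10 5 7 4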